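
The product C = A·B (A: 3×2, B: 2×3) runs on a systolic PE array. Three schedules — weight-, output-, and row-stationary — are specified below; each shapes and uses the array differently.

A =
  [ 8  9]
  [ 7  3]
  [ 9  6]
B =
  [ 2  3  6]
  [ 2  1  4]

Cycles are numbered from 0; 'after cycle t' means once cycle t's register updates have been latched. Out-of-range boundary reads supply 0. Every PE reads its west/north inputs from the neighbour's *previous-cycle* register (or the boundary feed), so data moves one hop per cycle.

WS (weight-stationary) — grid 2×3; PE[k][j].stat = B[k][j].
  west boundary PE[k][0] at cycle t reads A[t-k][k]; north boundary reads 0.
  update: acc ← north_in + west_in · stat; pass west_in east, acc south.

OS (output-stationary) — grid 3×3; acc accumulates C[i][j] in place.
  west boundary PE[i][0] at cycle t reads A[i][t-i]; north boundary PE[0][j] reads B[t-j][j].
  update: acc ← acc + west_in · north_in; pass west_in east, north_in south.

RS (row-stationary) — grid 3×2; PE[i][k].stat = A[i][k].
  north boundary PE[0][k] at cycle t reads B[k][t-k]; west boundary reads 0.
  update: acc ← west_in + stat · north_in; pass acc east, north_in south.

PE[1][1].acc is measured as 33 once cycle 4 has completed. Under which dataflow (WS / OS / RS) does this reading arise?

dataflow = WS

WS [2×3] PE[1][1] across cycles:
  after 0 — PE[1][1] acc=0, pass-E 0, pass-S 0
  after 1 — PE[1][1] acc=0, pass-E 0, pass-S 0
  after 2 — PE[1][1] acc=33, pass-E 9, pass-S 33
  after 3 — PE[1][1] acc=24, pass-E 3, pass-S 24
  after 4 — PE[1][1] acc=33, pass-E 6, pass-S 33
OS [3×3] PE[1][1] across cycles:
  after 0 — PE[1][1] acc=0, pass-E 0, pass-S 0
  after 1 — PE[1][1] acc=0, pass-E 0, pass-S 0
  after 2 — PE[1][1] acc=21, pass-E 7, pass-S 3
  after 3 — PE[1][1] acc=24, pass-E 3, pass-S 1
  after 4 — PE[1][1] acc=24, pass-E 0, pass-S 0
RS [3×2] PE[1][1] across cycles:
  after 0 — PE[1][1] acc=0, pass-E 0, pass-S 0
  after 1 — PE[1][1] acc=0, pass-E 0, pass-S 0
  after 2 — PE[1][1] acc=20, pass-E 20, pass-S 2
  after 3 — PE[1][1] acc=24, pass-E 24, pass-S 1
  after 4 — PE[1][1] acc=54, pass-E 54, pass-S 4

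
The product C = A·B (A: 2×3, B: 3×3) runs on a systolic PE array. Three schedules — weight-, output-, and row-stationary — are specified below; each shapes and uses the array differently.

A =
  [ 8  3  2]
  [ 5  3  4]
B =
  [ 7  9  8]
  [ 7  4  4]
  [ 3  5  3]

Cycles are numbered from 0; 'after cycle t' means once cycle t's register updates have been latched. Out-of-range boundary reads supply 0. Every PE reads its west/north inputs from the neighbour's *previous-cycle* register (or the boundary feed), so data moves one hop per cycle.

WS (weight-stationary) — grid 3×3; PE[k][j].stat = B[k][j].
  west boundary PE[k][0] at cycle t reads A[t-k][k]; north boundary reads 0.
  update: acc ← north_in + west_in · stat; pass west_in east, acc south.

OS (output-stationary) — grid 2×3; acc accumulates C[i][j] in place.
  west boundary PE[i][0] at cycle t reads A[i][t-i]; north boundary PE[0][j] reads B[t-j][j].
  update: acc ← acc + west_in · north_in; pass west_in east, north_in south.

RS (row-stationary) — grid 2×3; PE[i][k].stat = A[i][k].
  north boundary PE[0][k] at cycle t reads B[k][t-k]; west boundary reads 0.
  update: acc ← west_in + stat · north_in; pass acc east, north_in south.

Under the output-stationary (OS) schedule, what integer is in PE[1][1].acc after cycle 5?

PE[1][1].acc = 77

OS 2×3: PE[1][1] cycle-by-cycle (with neighbour feeds):
  c0 r0c1: 0 / 0 / 0
  c0 r1c0: 0 / 0 / 0
  c0 r1c1: 0 / 0 / 0
  c1 r0c1: 72 / 8 / 9
  c1 r1c0: 35 / 5 / 7
  c1 r1c1: 0 / 0 / 0
  c2 r0c1: 84 / 3 / 4
  c2 r1c0: 56 / 3 / 7
  c2 r1c1: 45 / 5 / 9
  c3 r0c1: 94 / 2 / 5
  c3 r1c0: 68 / 4 / 3
  c3 r1c1: 57 / 3 / 4
  c4 r0c1: 94 / 0 / 0
  c4 r1c0: 68 / 0 / 0
  c4 r1c1: 77 / 4 / 5
  c5 r0c1: 94 / 0 / 0
  c5 r1c0: 68 / 0 / 0
  c5 r1c1: 77 / 0 / 0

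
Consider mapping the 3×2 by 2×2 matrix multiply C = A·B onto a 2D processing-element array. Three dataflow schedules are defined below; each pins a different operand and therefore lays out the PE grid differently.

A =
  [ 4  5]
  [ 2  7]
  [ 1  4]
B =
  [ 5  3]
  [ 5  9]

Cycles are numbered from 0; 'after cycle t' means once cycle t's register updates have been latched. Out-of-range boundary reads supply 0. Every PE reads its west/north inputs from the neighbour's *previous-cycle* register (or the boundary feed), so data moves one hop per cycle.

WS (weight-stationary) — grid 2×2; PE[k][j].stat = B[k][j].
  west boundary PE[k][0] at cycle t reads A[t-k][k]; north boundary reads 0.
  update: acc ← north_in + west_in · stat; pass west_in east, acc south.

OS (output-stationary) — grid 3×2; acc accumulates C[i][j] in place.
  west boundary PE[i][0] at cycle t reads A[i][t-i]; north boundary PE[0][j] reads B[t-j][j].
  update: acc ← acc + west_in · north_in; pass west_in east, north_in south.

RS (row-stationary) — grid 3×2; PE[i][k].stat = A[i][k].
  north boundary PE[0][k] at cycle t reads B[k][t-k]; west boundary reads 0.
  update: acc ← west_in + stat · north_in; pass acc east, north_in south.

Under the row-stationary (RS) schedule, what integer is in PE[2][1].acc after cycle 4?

Tracing RS — 3×2 array, target PE[2][1]:
  0: (1,1).acc=0  regs=<0,0>
  0: (2,0).acc=0  regs=<0,0>
  0: (2,1).acc=0  regs=<0,0>
  1: (1,1).acc=0  regs=<0,0>
  1: (2,0).acc=0  regs=<0,0>
  1: (2,1).acc=0  regs=<0,0>
  2: (1,1).acc=45  regs=<45,5>
  2: (2,0).acc=5  regs=<5,5>
  2: (2,1).acc=0  regs=<0,0>
  3: (1,1).acc=69  regs=<69,9>
  3: (2,0).acc=3  regs=<3,3>
  3: (2,1).acc=25  regs=<25,5>
  4: (1,1).acc=0  regs=<0,0>
  4: (2,0).acc=0  regs=<0,0>
  4: (2,1).acc=39  regs=<39,9>

PE[2][1].acc = 39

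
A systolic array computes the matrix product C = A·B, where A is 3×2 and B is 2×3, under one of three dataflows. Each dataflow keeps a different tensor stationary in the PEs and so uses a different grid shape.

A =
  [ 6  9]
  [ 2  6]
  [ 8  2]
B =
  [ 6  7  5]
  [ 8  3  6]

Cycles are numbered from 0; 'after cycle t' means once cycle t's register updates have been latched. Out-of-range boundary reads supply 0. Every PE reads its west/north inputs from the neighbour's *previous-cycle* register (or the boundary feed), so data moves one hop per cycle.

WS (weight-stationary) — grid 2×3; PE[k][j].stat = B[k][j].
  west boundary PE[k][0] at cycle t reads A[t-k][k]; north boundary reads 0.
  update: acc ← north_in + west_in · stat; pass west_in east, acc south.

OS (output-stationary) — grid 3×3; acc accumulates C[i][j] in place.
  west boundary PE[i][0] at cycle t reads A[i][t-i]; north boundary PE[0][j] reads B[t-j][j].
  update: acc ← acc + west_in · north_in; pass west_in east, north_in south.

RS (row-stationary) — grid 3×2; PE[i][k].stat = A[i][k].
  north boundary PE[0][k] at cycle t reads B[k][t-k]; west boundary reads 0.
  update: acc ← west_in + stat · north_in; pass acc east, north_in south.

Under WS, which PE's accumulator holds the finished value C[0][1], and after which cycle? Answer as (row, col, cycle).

(row, col, cycle) = (1, 1, 2)

WS: C[0][1] accumulates in PE[1][1]:
  step 0 · PE1,1: acc=0; fwd→0 fwd↓0
  step 1 · PE1,1: acc=0; fwd→0 fwd↓0
  step 2 · PE1,1: acc=69; fwd→9 fwd↓69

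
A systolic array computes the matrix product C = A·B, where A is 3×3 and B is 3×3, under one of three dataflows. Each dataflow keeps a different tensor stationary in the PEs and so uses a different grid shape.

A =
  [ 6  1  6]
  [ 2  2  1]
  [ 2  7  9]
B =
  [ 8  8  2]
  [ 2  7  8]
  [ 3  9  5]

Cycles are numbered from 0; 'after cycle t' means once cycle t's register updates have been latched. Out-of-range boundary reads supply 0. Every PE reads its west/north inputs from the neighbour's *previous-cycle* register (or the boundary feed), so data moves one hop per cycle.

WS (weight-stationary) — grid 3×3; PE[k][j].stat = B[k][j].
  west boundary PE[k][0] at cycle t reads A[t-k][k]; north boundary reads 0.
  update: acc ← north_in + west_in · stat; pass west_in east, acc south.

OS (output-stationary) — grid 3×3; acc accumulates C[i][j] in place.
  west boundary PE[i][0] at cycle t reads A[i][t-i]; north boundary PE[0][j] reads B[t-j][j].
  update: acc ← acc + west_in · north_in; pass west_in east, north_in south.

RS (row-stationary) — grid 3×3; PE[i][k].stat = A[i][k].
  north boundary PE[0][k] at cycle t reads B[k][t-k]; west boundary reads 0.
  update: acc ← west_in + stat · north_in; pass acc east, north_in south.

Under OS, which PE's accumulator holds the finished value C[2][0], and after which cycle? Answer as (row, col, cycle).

(row, col, cycle) = (2, 0, 4)

OS: C[2][0] accumulates in PE[2][0]:
  t=0 PE[2][0]: acc=0 h=0 v=0
  t=1 PE[2][0]: acc=0 h=0 v=0
  t=2 PE[2][0]: acc=16 h=2 v=8
  t=3 PE[2][0]: acc=30 h=7 v=2
  t=4 PE[2][0]: acc=57 h=9 v=3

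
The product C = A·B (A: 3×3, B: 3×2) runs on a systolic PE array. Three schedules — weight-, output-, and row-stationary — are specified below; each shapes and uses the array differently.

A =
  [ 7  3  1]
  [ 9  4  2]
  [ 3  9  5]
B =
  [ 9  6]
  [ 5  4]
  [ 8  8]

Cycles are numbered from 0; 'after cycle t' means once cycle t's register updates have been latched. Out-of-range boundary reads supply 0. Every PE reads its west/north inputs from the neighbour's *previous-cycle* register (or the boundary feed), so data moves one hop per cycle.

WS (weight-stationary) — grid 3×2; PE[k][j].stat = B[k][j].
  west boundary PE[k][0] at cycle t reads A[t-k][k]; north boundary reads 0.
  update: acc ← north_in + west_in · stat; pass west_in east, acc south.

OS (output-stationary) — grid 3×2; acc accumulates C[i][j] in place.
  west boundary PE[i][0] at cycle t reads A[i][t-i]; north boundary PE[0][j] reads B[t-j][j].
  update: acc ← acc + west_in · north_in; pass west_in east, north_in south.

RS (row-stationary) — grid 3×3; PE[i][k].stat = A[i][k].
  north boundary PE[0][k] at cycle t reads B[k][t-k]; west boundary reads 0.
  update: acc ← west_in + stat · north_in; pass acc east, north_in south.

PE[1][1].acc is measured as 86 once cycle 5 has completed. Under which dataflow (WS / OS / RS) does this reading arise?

dataflow = OS

Under WS (3×2), PE[1][1]:
  [0] (1,1) acc=0 (h:0 v:0)
  [1] (1,1) acc=0 (h:0 v:0)
  [2] (1,1) acc=54 (h:3 v:54)
  [3] (1,1) acc=70 (h:4 v:70)
  [4] (1,1) acc=54 (h:9 v:54)
  [5] (1,1) acc=0 (h:0 v:0)
Under OS (3×2), PE[1][1]:
  [0] (1,1) acc=0 (h:0 v:0)
  [1] (1,1) acc=0 (h:0 v:0)
  [2] (1,1) acc=54 (h:9 v:6)
  [3] (1,1) acc=70 (h:4 v:4)
  [4] (1,1) acc=86 (h:2 v:8)
  [5] (1,1) acc=86 (h:0 v:0)
Under RS (3×3), PE[1][1]:
  [0] (1,1) acc=0 (h:0 v:0)
  [1] (1,1) acc=0 (h:0 v:0)
  [2] (1,1) acc=101 (h:101 v:5)
  [3] (1,1) acc=70 (h:70 v:4)
  [4] (1,1) acc=0 (h:0 v:0)
  [5] (1,1) acc=0 (h:0 v:0)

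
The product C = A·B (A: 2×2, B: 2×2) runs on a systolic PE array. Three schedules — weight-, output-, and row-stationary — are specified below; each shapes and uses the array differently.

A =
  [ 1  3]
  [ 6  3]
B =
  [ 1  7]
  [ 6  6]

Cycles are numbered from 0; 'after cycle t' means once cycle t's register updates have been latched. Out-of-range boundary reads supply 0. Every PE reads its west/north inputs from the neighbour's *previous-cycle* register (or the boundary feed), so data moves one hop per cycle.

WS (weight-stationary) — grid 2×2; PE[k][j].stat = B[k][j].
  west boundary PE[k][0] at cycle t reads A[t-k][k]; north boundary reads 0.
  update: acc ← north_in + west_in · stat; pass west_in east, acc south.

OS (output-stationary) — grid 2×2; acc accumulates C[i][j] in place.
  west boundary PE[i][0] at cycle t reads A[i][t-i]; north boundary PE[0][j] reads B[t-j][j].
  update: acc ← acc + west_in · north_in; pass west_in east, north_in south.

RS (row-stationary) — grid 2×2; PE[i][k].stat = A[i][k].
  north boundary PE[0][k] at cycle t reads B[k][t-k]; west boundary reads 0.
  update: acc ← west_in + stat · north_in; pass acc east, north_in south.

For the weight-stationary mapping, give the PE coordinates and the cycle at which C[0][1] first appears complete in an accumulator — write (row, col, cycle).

(row, col, cycle) = (1, 1, 2)

Under WS, C[0][1] lands at PE[1][1]:
  0: (1,1).acc=0  regs=<0,0>
  1: (1,1).acc=0  regs=<0,0>
  2: (1,1).acc=25  regs=<3,25>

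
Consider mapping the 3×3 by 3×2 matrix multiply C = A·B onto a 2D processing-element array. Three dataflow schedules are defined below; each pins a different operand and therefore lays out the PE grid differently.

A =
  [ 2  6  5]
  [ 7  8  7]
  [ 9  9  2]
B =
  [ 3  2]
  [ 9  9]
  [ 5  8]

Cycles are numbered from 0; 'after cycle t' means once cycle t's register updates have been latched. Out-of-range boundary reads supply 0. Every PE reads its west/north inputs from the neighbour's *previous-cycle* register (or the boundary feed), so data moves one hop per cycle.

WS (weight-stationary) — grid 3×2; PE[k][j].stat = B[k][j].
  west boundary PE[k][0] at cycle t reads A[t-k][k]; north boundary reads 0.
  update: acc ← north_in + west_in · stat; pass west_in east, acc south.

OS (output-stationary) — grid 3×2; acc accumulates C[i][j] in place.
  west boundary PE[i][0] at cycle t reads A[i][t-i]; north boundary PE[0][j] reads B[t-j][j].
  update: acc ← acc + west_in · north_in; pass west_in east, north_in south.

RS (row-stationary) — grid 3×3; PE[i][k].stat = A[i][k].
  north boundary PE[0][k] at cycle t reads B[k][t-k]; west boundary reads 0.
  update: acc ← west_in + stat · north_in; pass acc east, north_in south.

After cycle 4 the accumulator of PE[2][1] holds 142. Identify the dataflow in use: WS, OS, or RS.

WS [3×2] PE[2][1] across cycles:
  step 0 · PE2,1: acc=0; fwd→0 fwd↓0
  step 1 · PE2,1: acc=0; fwd→0 fwd↓0
  step 2 · PE2,1: acc=0; fwd→0 fwd↓0
  step 3 · PE2,1: acc=98; fwd→5 fwd↓98
  step 4 · PE2,1: acc=142; fwd→7 fwd↓142
OS [3×2] PE[2][1] across cycles:
  step 0 · PE2,1: acc=0; fwd→0 fwd↓0
  step 1 · PE2,1: acc=0; fwd→0 fwd↓0
  step 2 · PE2,1: acc=0; fwd→0 fwd↓0
  step 3 · PE2,1: acc=18; fwd→9 fwd↓2
  step 4 · PE2,1: acc=99; fwd→9 fwd↓9
RS [3×3] PE[2][1] across cycles:
  step 0 · PE2,1: acc=0; fwd→0 fwd↓0
  step 1 · PE2,1: acc=0; fwd→0 fwd↓0
  step 2 · PE2,1: acc=0; fwd→0 fwd↓0
  step 3 · PE2,1: acc=108; fwd→108 fwd↓9
  step 4 · PE2,1: acc=99; fwd→99 fwd↓9

dataflow = WS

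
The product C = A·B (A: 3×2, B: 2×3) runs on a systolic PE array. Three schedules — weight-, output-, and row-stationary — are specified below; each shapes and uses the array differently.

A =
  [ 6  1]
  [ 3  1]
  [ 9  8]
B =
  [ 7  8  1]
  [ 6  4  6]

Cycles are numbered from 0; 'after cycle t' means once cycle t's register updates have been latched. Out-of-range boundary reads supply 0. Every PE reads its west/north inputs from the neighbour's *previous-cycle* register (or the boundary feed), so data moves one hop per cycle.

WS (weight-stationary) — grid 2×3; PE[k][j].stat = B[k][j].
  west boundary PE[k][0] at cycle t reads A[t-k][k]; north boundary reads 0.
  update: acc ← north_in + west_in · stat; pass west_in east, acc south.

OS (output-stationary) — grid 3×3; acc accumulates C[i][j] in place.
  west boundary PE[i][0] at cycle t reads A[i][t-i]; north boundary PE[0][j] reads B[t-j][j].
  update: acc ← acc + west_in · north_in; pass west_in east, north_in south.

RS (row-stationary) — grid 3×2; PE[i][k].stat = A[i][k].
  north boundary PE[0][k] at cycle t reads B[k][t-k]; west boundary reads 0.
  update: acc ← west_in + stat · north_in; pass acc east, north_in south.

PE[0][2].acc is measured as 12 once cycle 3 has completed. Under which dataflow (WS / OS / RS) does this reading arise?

dataflow = OS

— WS: 2×3; PE[0][2] trace:
  after 0 — PE[0][2] acc=0, pass-E 0, pass-S 0
  after 1 — PE[0][2] acc=0, pass-E 0, pass-S 0
  after 2 — PE[0][2] acc=6, pass-E 6, pass-S 6
  after 3 — PE[0][2] acc=3, pass-E 3, pass-S 3
— OS: 3×3; PE[0][2] trace:
  after 0 — PE[0][2] acc=0, pass-E 0, pass-S 0
  after 1 — PE[0][2] acc=0, pass-E 0, pass-S 0
  after 2 — PE[0][2] acc=6, pass-E 6, pass-S 1
  after 3 — PE[0][2] acc=12, pass-E 1, pass-S 6
— RS: 3×2 array has no PE[0][2].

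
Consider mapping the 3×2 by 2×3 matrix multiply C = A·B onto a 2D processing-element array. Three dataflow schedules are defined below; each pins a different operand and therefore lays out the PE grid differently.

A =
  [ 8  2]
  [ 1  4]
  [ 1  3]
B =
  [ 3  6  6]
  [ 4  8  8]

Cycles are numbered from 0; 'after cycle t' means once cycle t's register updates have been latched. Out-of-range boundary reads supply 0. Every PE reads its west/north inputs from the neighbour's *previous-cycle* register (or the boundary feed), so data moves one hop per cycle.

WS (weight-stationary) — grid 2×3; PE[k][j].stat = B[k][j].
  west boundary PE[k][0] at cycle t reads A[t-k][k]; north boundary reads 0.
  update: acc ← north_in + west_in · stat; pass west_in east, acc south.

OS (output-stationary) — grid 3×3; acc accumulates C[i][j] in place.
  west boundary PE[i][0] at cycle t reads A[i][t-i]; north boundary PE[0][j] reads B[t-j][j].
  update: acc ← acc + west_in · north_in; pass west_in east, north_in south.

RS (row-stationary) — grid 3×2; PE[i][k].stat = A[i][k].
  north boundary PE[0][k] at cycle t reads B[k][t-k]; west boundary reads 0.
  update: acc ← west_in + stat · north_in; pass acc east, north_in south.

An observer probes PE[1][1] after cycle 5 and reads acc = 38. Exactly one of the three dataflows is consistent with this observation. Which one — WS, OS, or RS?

WS (2×3 grid), PE[1][1]:
  c0 r1c1: 0 / 0 / 0
  c1 r1c1: 0 / 0 / 0
  c2 r1c1: 64 / 2 / 64
  c3 r1c1: 38 / 4 / 38
  c4 r1c1: 30 / 3 / 30
  c5 r1c1: 0 / 0 / 0
OS (3×3 grid), PE[1][1]:
  c0 r1c1: 0 / 0 / 0
  c1 r1c1: 0 / 0 / 0
  c2 r1c1: 6 / 1 / 6
  c3 r1c1: 38 / 4 / 8
  c4 r1c1: 38 / 0 / 0
  c5 r1c1: 38 / 0 / 0
RS (3×2 grid), PE[1][1]:
  c0 r1c1: 0 / 0 / 0
  c1 r1c1: 0 / 0 / 0
  c2 r1c1: 19 / 19 / 4
  c3 r1c1: 38 / 38 / 8
  c4 r1c1: 38 / 38 / 8
  c5 r1c1: 0 / 0 / 0

dataflow = OS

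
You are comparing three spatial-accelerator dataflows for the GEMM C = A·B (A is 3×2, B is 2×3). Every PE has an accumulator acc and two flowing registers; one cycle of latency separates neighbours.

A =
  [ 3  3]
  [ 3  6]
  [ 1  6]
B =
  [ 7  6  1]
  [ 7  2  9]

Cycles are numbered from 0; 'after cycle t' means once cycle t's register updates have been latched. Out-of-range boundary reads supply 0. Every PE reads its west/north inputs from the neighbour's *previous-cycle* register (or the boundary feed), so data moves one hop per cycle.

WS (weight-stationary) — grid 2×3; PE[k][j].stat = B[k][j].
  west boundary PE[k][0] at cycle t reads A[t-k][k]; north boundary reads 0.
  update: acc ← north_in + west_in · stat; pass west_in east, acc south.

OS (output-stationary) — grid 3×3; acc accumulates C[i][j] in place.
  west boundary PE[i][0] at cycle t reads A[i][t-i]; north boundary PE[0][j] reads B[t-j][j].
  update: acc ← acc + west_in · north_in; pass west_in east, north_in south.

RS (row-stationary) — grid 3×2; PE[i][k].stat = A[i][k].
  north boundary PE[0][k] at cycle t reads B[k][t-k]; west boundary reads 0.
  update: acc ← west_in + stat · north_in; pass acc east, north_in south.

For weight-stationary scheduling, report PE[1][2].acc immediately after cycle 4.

WS (2×3). Following PE[1][2] plus its west/north inputs:
  after 0 — PE[0][2] acc=0, pass-E 0, pass-S 0
  after 0 — PE[1][1] acc=0, pass-E 0, pass-S 0
  after 0 — PE[1][2] acc=0, pass-E 0, pass-S 0
  after 1 — PE[0][2] acc=0, pass-E 0, pass-S 0
  after 1 — PE[1][1] acc=0, pass-E 0, pass-S 0
  after 1 — PE[1][2] acc=0, pass-E 0, pass-S 0
  after 2 — PE[0][2] acc=3, pass-E 3, pass-S 3
  after 2 — PE[1][1] acc=24, pass-E 3, pass-S 24
  after 2 — PE[1][2] acc=0, pass-E 0, pass-S 0
  after 3 — PE[0][2] acc=3, pass-E 3, pass-S 3
  after 3 — PE[1][1] acc=30, pass-E 6, pass-S 30
  after 3 — PE[1][2] acc=30, pass-E 3, pass-S 30
  after 4 — PE[0][2] acc=1, pass-E 1, pass-S 1
  after 4 — PE[1][1] acc=18, pass-E 6, pass-S 18
  after 4 — PE[1][2] acc=57, pass-E 6, pass-S 57

PE[1][2].acc = 57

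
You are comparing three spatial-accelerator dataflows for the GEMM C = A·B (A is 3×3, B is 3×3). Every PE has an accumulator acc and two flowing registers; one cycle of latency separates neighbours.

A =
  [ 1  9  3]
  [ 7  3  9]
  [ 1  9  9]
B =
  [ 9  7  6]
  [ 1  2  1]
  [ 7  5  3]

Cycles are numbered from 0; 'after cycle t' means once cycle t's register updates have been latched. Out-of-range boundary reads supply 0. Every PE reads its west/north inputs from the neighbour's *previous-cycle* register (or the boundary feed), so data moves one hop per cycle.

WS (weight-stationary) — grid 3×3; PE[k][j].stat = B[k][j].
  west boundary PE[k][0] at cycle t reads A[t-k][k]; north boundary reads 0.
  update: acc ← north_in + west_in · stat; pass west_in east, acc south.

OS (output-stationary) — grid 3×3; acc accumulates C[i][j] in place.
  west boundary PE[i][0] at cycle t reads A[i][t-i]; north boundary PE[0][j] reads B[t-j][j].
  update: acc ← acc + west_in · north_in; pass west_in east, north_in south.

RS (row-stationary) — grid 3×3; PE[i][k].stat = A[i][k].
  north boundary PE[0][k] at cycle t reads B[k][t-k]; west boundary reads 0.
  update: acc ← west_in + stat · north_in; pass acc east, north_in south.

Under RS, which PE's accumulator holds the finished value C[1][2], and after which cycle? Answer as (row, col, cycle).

(row, col, cycle) = (1, 2, 5)

RS: C[1][2] accumulates in PE[1][2]:
  @0  [1,2]  acc 0  |  →0  ↓0
  @1  [1,2]  acc 0  |  →0  ↓0
  @2  [1,2]  acc 0  |  →0  ↓0
  @3  [1,2]  acc 129  |  →129  ↓7
  @4  [1,2]  acc 100  |  →100  ↓5
  @5  [1,2]  acc 72  |  →72  ↓3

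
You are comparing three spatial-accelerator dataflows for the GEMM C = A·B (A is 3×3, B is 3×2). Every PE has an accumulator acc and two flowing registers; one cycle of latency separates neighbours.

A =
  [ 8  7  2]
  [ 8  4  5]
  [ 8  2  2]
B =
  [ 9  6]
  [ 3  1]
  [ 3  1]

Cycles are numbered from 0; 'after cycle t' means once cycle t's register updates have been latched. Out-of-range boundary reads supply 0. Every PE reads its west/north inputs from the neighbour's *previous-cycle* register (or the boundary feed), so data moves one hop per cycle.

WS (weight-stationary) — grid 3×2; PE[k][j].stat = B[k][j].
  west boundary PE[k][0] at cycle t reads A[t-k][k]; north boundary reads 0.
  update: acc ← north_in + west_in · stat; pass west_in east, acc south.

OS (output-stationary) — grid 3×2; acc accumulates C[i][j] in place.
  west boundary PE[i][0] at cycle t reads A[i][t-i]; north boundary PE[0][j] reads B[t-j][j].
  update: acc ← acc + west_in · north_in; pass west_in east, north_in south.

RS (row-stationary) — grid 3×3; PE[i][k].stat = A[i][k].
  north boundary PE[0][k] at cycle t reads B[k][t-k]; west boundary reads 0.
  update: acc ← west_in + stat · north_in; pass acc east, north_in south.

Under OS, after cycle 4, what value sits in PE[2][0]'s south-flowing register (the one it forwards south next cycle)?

OS 3×2: PE[2][0] cycle-by-cycle (with neighbour feeds):
  0: (1,0).acc=0  regs=<0,0>
  0: (2,0).acc=0  regs=<0,0>
  1: (1,0).acc=72  regs=<8,9>
  1: (2,0).acc=0  regs=<0,0>
  2: (1,0).acc=84  regs=<4,3>
  2: (2,0).acc=72  regs=<8,9>
  3: (1,0).acc=99  regs=<5,3>
  3: (2,0).acc=78  regs=<2,3>
  4: (1,0).acc=99  regs=<0,0>
  4: (2,0).acc=84  regs=<2,3>

register = 3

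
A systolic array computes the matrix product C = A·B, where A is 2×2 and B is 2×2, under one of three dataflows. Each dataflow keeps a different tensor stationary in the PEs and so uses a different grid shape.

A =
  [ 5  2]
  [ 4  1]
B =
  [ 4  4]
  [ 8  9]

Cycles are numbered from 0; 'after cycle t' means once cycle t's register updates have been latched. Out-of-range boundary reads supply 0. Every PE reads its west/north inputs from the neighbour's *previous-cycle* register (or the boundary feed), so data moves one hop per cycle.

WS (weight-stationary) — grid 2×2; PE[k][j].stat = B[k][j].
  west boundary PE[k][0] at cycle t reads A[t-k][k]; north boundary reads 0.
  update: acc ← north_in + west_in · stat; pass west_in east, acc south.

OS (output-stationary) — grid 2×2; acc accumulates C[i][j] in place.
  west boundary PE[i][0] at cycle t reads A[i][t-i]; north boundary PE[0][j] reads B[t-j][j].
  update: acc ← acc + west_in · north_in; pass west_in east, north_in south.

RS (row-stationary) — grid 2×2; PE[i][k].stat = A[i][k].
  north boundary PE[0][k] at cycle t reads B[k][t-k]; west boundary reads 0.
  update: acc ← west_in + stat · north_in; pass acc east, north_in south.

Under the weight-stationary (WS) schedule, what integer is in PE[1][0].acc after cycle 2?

WS 2×2: PE[1][0] cycle-by-cycle (with neighbour feeds):
  0: (0,0).acc=20  regs=<5,20>
  0: (1,0).acc=0  regs=<0,0>
  1: (0,0).acc=16  regs=<4,16>
  1: (1,0).acc=36  regs=<2,36>
  2: (0,0).acc=0  regs=<0,0>
  2: (1,0).acc=24  regs=<1,24>

PE[1][0].acc = 24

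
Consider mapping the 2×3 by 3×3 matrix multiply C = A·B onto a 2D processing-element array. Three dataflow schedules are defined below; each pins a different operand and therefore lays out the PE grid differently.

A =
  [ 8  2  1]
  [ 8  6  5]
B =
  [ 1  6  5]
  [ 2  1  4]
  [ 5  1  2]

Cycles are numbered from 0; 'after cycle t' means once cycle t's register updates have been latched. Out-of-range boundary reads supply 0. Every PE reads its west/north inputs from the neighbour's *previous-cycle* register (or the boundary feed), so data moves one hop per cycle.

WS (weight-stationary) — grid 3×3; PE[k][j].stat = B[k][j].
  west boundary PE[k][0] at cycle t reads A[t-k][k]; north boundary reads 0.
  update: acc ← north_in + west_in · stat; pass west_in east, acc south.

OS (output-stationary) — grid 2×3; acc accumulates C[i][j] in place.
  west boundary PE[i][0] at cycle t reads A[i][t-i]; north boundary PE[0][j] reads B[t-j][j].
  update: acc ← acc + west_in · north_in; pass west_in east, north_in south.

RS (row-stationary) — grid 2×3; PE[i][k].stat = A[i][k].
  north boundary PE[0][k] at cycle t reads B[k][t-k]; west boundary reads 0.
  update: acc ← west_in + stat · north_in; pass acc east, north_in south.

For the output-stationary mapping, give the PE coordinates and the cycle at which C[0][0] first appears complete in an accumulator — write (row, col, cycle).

(row, col, cycle) = (0, 0, 2)

OS — PE[0][0] is where C[0][0] collects:
  cycle 0: PE[0][0] → acc 8, east 8, south 1
  cycle 1: PE[0][0] → acc 12, east 2, south 2
  cycle 2: PE[0][0] → acc 17, east 1, south 5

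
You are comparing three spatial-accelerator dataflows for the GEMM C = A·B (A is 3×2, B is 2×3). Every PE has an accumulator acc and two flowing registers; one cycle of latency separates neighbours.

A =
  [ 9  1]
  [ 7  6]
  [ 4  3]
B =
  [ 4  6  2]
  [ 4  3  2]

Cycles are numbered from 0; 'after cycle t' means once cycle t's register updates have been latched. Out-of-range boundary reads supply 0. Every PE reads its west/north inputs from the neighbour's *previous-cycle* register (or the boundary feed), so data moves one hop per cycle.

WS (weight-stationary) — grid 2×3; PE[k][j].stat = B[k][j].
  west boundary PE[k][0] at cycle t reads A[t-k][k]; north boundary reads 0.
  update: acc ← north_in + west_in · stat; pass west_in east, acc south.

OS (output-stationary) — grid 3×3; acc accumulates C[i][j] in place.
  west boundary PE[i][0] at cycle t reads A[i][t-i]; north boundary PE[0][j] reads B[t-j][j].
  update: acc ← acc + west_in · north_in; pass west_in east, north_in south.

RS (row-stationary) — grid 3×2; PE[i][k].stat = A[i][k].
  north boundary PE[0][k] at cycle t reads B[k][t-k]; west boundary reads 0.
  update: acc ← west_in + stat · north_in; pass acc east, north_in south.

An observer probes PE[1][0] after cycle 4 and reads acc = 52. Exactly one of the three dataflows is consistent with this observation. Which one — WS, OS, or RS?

WS [2×3] PE[1][0] across cycles:
  c0 r1c0: 0 / 0 / 0
  c1 r1c0: 40 / 1 / 40
  c2 r1c0: 52 / 6 / 52
  c3 r1c0: 28 / 3 / 28
  c4 r1c0: 0 / 0 / 0
OS [3×3] PE[1][0] across cycles:
  c0 r1c0: 0 / 0 / 0
  c1 r1c0: 28 / 7 / 4
  c2 r1c0: 52 / 6 / 4
  c3 r1c0: 52 / 0 / 0
  c4 r1c0: 52 / 0 / 0
RS [3×2] PE[1][0] across cycles:
  c0 r1c0: 0 / 0 / 0
  c1 r1c0: 28 / 28 / 4
  c2 r1c0: 42 / 42 / 6
  c3 r1c0: 14 / 14 / 2
  c4 r1c0: 0 / 0 / 0

dataflow = OS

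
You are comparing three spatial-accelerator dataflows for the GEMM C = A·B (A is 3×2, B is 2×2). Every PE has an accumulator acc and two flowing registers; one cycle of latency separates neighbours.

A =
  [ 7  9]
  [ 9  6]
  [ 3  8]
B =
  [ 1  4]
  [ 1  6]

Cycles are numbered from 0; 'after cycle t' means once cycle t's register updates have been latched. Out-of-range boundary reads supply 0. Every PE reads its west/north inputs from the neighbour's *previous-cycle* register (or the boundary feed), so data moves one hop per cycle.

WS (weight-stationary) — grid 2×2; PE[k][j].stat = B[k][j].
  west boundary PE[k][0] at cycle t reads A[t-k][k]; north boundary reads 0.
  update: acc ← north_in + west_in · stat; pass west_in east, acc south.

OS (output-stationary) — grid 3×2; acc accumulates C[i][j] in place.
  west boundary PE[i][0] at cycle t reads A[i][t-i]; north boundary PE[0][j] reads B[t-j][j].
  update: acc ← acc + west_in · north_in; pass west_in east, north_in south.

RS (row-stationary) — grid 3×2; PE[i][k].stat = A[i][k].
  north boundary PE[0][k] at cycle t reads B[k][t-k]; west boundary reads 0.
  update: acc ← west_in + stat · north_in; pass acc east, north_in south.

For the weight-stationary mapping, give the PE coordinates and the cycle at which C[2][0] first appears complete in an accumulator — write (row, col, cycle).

Under WS, C[2][0] lands at PE[1][0]:
  c0 r1c0: 0 / 0 / 0
  c1 r1c0: 16 / 9 / 16
  c2 r1c0: 15 / 6 / 15
  c3 r1c0: 11 / 8 / 11

(row, col, cycle) = (1, 0, 3)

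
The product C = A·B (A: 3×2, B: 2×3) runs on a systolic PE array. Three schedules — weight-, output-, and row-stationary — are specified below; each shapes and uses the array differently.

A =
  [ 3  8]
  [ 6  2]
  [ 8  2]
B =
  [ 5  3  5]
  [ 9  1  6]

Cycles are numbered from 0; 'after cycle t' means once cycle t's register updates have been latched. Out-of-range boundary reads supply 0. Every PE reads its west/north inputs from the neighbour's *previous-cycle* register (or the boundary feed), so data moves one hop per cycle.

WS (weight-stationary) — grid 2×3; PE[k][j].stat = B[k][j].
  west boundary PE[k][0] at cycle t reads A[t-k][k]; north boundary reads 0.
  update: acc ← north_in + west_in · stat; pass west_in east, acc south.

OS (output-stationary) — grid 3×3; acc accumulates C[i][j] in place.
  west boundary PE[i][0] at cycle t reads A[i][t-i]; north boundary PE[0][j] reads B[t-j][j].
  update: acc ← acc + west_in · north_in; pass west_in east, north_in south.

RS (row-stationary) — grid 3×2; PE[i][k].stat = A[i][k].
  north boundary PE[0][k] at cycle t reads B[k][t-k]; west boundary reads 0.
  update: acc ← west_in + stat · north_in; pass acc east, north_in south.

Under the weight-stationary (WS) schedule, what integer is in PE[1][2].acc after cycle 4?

PE[1][2].acc = 42

WS on a 2×3 grid — tracing PE[1][2] and its feeders:
  [0] (0,2) acc=0 (h:0 v:0)
  [0] (1,1) acc=0 (h:0 v:0)
  [0] (1,2) acc=0 (h:0 v:0)
  [1] (0,2) acc=0 (h:0 v:0)
  [1] (1,1) acc=0 (h:0 v:0)
  [1] (1,2) acc=0 (h:0 v:0)
  [2] (0,2) acc=15 (h:3 v:15)
  [2] (1,1) acc=17 (h:8 v:17)
  [2] (1,2) acc=0 (h:0 v:0)
  [3] (0,2) acc=30 (h:6 v:30)
  [3] (1,1) acc=20 (h:2 v:20)
  [3] (1,2) acc=63 (h:8 v:63)
  [4] (0,2) acc=40 (h:8 v:40)
  [4] (1,1) acc=26 (h:2 v:26)
  [4] (1,2) acc=42 (h:2 v:42)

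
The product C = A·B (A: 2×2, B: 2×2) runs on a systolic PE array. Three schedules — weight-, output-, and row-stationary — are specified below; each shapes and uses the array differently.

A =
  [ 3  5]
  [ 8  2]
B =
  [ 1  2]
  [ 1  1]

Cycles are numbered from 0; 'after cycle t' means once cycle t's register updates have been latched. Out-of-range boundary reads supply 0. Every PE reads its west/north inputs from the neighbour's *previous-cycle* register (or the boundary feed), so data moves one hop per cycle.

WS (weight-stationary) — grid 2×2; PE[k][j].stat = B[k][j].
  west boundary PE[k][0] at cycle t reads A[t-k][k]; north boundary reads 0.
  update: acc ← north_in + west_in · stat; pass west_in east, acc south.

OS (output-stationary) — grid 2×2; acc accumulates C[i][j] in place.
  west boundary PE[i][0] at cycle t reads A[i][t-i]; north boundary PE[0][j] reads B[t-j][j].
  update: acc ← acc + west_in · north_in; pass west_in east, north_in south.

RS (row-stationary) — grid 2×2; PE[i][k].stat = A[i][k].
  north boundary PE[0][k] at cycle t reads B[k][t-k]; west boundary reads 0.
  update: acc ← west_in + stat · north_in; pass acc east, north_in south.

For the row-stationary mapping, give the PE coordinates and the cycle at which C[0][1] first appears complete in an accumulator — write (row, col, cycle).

RS — PE[0][1] is where C[0][1] collects:
  0: (0,1).acc=0  regs=<0,0>
  1: (0,1).acc=8  regs=<8,1>
  2: (0,1).acc=11  regs=<11,1>

(row, col, cycle) = (0, 1, 2)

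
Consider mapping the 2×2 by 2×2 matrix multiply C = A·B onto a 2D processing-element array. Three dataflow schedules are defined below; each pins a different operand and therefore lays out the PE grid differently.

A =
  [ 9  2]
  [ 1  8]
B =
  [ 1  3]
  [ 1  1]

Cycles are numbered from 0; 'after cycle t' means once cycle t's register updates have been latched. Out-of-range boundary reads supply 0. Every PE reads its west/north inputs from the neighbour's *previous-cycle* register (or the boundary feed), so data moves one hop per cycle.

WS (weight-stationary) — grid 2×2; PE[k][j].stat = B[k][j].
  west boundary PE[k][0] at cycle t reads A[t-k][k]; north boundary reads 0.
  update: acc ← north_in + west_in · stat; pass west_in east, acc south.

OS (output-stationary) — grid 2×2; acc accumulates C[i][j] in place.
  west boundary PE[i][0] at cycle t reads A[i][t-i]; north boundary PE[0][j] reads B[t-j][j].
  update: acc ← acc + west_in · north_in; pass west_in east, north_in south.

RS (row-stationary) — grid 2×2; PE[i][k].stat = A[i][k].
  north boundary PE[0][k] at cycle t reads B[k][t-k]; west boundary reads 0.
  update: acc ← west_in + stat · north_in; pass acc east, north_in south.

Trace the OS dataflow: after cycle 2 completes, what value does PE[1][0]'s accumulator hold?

PE[1][0].acc = 9

OS (2×2). Following PE[1][0] plus its west/north inputs:
  after 0 — PE[0][0] acc=9, pass-E 9, pass-S 1
  after 0 — PE[1][0] acc=0, pass-E 0, pass-S 0
  after 1 — PE[0][0] acc=11, pass-E 2, pass-S 1
  after 1 — PE[1][0] acc=1, pass-E 1, pass-S 1
  after 2 — PE[0][0] acc=11, pass-E 0, pass-S 0
  after 2 — PE[1][0] acc=9, pass-E 8, pass-S 1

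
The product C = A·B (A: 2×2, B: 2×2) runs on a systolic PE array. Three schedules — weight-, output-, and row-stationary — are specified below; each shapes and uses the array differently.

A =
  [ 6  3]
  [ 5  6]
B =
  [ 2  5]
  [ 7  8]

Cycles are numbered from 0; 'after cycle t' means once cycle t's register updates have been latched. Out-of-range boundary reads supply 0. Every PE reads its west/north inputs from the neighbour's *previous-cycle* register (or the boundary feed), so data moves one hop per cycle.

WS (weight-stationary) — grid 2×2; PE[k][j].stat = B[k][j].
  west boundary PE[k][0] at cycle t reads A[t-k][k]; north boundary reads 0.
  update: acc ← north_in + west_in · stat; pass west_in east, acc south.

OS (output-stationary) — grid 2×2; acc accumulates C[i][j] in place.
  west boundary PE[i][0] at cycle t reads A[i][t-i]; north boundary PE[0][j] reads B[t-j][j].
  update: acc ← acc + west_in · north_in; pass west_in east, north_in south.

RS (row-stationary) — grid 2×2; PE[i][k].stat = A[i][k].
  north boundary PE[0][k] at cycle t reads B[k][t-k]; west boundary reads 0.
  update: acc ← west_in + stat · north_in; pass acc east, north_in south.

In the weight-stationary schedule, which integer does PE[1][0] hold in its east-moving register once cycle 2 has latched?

register = 6

WS on a 2×2 grid — tracing PE[1][0] and its feeders:
  after 0 — PE[0][0] acc=12, pass-E 6, pass-S 12
  after 0 — PE[1][0] acc=0, pass-E 0, pass-S 0
  after 1 — PE[0][0] acc=10, pass-E 5, pass-S 10
  after 1 — PE[1][0] acc=33, pass-E 3, pass-S 33
  after 2 — PE[0][0] acc=0, pass-E 0, pass-S 0
  after 2 — PE[1][0] acc=52, pass-E 6, pass-S 52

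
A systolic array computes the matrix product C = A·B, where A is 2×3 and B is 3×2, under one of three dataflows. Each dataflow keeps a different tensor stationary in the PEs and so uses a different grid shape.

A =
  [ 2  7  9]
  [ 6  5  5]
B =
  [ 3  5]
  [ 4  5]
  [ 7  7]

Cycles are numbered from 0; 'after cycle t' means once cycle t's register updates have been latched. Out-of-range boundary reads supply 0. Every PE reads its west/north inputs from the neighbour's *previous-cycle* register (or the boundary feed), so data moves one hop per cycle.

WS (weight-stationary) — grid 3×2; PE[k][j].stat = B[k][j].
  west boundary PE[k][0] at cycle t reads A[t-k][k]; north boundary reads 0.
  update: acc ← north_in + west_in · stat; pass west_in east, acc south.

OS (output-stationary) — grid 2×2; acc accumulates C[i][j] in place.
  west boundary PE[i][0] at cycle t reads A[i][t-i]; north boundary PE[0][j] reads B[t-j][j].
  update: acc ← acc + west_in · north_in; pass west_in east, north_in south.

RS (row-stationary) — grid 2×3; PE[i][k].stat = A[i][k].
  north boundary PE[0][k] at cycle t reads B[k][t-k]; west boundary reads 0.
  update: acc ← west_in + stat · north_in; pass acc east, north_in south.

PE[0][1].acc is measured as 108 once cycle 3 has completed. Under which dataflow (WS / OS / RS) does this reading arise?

WS (3×2 grid), PE[0][1]:
  after 0 — PE[0][1] acc=0, pass-E 0, pass-S 0
  after 1 — PE[0][1] acc=10, pass-E 2, pass-S 10
  after 2 — PE[0][1] acc=30, pass-E 6, pass-S 30
  after 3 — PE[0][1] acc=0, pass-E 0, pass-S 0
OS (2×2 grid), PE[0][1]:
  after 0 — PE[0][1] acc=0, pass-E 0, pass-S 0
  after 1 — PE[0][1] acc=10, pass-E 2, pass-S 5
  after 2 — PE[0][1] acc=45, pass-E 7, pass-S 5
  after 3 — PE[0][1] acc=108, pass-E 9, pass-S 7
RS (2×3 grid), PE[0][1]:
  after 0 — PE[0][1] acc=0, pass-E 0, pass-S 0
  after 1 — PE[0][1] acc=34, pass-E 34, pass-S 4
  after 2 — PE[0][1] acc=45, pass-E 45, pass-S 5
  after 3 — PE[0][1] acc=0, pass-E 0, pass-S 0

dataflow = OS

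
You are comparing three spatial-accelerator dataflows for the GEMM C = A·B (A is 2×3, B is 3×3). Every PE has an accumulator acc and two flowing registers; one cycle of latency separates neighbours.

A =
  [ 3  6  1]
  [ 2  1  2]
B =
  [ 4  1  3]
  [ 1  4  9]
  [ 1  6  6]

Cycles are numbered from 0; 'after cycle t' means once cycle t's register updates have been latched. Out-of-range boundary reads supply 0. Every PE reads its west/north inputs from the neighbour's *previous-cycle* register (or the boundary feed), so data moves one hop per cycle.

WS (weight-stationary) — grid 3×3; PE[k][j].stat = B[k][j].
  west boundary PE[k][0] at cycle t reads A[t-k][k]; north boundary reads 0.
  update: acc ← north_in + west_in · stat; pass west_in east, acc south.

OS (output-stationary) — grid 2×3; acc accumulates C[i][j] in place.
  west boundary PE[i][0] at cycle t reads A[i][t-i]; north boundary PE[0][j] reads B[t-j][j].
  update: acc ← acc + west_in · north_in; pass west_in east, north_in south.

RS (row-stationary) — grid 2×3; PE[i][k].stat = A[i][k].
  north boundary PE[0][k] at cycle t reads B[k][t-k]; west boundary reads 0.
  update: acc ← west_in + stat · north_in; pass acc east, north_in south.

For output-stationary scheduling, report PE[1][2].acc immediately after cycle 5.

OS on a 2×3 grid — tracing PE[1][2] and its feeders:
  after 0 — PE[0][2] acc=0, pass-E 0, pass-S 0
  after 0 — PE[1][1] acc=0, pass-E 0, pass-S 0
  after 0 — PE[1][2] acc=0, pass-E 0, pass-S 0
  after 1 — PE[0][2] acc=0, pass-E 0, pass-S 0
  after 1 — PE[1][1] acc=0, pass-E 0, pass-S 0
  after 1 — PE[1][2] acc=0, pass-E 0, pass-S 0
  after 2 — PE[0][2] acc=9, pass-E 3, pass-S 3
  after 2 — PE[1][1] acc=2, pass-E 2, pass-S 1
  after 2 — PE[1][2] acc=0, pass-E 0, pass-S 0
  after 3 — PE[0][2] acc=63, pass-E 6, pass-S 9
  after 3 — PE[1][1] acc=6, pass-E 1, pass-S 4
  after 3 — PE[1][2] acc=6, pass-E 2, pass-S 3
  after 4 — PE[0][2] acc=69, pass-E 1, pass-S 6
  after 4 — PE[1][1] acc=18, pass-E 2, pass-S 6
  after 4 — PE[1][2] acc=15, pass-E 1, pass-S 9
  after 5 — PE[0][2] acc=69, pass-E 0, pass-S 0
  after 5 — PE[1][1] acc=18, pass-E 0, pass-S 0
  after 5 — PE[1][2] acc=27, pass-E 2, pass-S 6

PE[1][2].acc = 27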